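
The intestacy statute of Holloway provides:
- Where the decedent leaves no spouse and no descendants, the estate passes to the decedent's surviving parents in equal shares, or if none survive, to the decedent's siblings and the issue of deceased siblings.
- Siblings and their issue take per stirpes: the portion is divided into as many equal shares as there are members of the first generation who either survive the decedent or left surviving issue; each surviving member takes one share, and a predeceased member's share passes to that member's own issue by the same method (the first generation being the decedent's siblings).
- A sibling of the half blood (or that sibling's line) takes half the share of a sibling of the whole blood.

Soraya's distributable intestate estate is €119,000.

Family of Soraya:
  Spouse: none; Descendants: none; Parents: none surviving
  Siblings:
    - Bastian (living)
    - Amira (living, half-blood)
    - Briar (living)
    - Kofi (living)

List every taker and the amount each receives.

Bastian: €34,000; Amira: €17,000; Briar: €34,000; Kofi: €34,000

The entire €119,000 passes to the siblings and their issue.
Counting each half-blood sibling's line as half a unit, there are 7/2 units in €119,000, so one unit is €34,000. Whole-blood lines (Bastian, Briar, and Kofi) take €34,000 each; half-blood lines (Amira) take €17,000 each.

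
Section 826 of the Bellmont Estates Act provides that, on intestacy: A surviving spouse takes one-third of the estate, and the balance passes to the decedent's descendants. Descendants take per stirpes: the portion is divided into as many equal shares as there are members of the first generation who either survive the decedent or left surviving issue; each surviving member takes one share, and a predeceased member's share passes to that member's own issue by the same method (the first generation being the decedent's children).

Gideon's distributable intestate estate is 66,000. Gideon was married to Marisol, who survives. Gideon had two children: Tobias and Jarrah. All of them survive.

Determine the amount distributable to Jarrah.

Jarrah receives 22,000.

Marisol takes one-third of 66,000 = 22,000. The remaining 44,000 passes to the descendants.
The descendants' portion (44,000) is divided into 2 shares of 22,000: Tobias and Jarrah each take 22,000.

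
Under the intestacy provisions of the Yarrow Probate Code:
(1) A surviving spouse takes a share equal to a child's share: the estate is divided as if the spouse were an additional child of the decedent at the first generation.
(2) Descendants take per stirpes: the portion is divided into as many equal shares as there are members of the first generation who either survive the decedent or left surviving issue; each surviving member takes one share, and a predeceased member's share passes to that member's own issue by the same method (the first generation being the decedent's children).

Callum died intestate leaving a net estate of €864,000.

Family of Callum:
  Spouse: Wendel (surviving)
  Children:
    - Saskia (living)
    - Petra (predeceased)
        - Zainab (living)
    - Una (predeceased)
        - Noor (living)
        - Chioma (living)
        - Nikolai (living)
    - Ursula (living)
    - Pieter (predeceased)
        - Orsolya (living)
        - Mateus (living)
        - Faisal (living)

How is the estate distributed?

Wendel: €144,000; Saskia: €144,000; Zainab: €144,000; Noor: €48,000; Chioma: €48,000; Nikolai: €48,000; Ursula: €144,000; Orsolya: €48,000; Mateus: €48,000; Faisal: €48,000

The spouse counts as an additional share at the children's level, so there are 6 primary shares of €144,000. Wendel takes one such share (€144,000).
The children's combined portion (€720,000) is divided into 5 shares of €144,000: Saskia and Ursula each take €144,000; Petra's €144,000 share passes to Petra's issue; Una's €144,000 share passes to Una's issue; Pieter's €144,000 share passes to Pieter's issue.
Petra's share (€144,000) passes entirely to Zainab.
Una's share (€144,000) is divided into 3 shares of €48,000: Noor, Chioma, and Nikolai each take €48,000.
Pieter's share (€144,000) is divided into 3 shares of €48,000: Orsolya, Mateus, and Faisal each take €48,000.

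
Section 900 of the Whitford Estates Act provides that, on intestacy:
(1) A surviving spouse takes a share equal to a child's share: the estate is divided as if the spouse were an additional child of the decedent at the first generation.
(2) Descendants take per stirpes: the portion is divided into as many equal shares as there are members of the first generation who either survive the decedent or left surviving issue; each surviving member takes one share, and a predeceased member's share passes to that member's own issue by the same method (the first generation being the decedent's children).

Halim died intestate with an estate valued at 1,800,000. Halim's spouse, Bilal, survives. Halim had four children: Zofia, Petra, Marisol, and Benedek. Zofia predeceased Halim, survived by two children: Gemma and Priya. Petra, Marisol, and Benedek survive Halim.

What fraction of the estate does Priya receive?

Priya receives 1/10 of the estate.

The spouse counts as an additional share at the children's level, so there are 5 primary shares of 360,000. Bilal takes one such share (360,000).
The children's combined portion (1,440,000) is divided into 4 shares of 360,000: Petra, Marisol, and Benedek each take 360,000; Zofia's 360,000 share passes to Zofia's issue.
Zofia's share (360,000) is divided into 2 shares of 180,000: Gemma and Priya each take 180,000.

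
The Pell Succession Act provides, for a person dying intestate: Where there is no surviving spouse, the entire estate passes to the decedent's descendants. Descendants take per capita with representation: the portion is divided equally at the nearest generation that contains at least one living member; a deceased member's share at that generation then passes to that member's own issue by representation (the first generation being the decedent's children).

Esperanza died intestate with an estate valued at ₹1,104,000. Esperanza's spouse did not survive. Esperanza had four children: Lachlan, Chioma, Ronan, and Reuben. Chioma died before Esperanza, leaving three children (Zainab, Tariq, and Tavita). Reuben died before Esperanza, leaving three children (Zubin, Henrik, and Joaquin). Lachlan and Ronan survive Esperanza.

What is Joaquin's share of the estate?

Joaquin receives ₹92,000.

The entire ₹1,104,000 passes to the descendants.
That amount (₹1,104,000) is divided into 4 shares of ₹276,000: Lachlan and Ronan each take ₹276,000; Chioma's ₹276,000 share passes to Chioma's issue; Reuben's ₹276,000 share passes to Reuben's issue.
Chioma's share (₹276,000) is divided into 3 shares of ₹92,000: Zainab, Tariq, and Tavita each take ₹92,000.
Reuben's share (₹276,000) is divided into 3 shares of ₹92,000: Zubin, Henrik, and Joaquin each take ₹92,000.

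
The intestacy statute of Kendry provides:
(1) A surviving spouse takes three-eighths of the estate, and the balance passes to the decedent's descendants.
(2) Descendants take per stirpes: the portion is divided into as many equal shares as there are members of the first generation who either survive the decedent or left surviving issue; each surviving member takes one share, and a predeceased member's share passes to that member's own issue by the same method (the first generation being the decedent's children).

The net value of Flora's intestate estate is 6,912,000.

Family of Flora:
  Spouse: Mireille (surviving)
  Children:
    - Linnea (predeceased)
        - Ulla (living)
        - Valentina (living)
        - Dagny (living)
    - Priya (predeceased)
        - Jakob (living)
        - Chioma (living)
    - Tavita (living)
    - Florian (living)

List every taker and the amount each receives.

Mireille: 2,592,000; Ulla: 360,000; Valentina: 360,000; Dagny: 360,000; Jakob: 540,000; Chioma: 540,000; Tavita: 1,080,000; Florian: 1,080,000

Mireille takes three-eighths of 6,912,000 = 2,592,000. The remaining 4,320,000 passes to the descendants.
The descendants' portion (4,320,000) is divided into 4 shares of 1,080,000: Tavita and Florian each take 1,080,000; Linnea's 1,080,000 share passes to Linnea's issue; Priya's 1,080,000 share passes to Priya's issue.
Linnea's share (1,080,000) is divided into 3 shares of 360,000: Ulla, Valentina, and Dagny each take 360,000.
Priya's share (1,080,000) is divided into 2 shares of 540,000: Jakob and Chioma each take 540,000.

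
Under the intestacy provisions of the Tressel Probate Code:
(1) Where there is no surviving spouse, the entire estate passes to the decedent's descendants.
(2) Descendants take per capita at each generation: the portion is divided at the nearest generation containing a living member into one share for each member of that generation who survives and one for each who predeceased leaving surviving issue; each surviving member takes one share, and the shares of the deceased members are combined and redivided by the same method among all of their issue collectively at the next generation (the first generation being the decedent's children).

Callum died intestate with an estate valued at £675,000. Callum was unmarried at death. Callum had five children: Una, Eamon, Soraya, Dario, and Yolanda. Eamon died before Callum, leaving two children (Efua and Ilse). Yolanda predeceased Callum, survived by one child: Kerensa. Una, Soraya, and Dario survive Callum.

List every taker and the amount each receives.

The entire £675,000 passes to the descendants.
That amount (£675,000) is divided at the children's generation into 5 shares of £135,000. Una, Soraya, and Dario each take £135,000. The 2 shares of the deceased (Eamon and Yolanda) are combined into a pool of £270,000.
That pool (£270,000) is divided at the grandchildren's generation equally among Efua, Ilse, and Kerensa: £90,000 each.

Una: £135,000; Efua: £90,000; Ilse: £90,000; Soraya: £135,000; Dario: £135,000; Kerensa: £90,000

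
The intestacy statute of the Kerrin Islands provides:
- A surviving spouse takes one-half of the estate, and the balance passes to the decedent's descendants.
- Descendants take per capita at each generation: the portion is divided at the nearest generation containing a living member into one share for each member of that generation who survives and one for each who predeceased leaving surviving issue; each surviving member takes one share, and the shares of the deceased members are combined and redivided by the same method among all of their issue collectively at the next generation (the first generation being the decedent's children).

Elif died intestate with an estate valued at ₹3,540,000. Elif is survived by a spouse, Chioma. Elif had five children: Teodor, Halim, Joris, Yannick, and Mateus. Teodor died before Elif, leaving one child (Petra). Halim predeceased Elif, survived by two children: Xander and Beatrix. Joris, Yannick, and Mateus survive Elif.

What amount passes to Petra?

Chioma takes one-half of ₹3,540,000 = ₹1,770,000. The remaining ₹1,770,000 passes to the descendants.
The descendants' portion (₹1,770,000) is divided at the children's generation into 5 shares of ₹354,000. Joris, Yannick, and Mateus each take ₹354,000. The 2 shares of the deceased (Teodor and Halim) are combined into a pool of ₹708,000.
That pool (₹708,000) is divided at the grandchildren's generation equally among Petra, Xander, and Beatrix: ₹236,000 each.

Petra receives ₹236,000.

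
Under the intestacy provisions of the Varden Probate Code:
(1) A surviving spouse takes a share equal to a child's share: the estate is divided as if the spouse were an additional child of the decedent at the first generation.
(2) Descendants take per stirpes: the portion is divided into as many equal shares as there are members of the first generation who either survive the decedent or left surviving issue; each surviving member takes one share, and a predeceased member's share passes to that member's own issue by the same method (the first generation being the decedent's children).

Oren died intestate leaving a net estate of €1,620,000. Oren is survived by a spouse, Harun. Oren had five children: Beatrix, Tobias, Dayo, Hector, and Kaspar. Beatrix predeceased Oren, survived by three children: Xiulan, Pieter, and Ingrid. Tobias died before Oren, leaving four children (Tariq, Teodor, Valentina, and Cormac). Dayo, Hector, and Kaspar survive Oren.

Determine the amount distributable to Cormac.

Cormac receives €67,500.

The spouse counts as an additional share at the children's level, so there are 6 primary shares of €270,000. Harun takes one such share (€270,000).
The children's combined portion (€1,350,000) is divided into 5 shares of €270,000: Dayo, Hector, and Kaspar each take €270,000; Beatrix's €270,000 share passes to Beatrix's issue; Tobias's €270,000 share passes to Tobias's issue.
Beatrix's share (€270,000) is divided into 3 shares of €90,000: Xiulan, Pieter, and Ingrid each take €90,000.
Tobias's share (€270,000) is divided into 4 shares of €67,500: Tariq, Teodor, Valentina, and Cormac each take €67,500.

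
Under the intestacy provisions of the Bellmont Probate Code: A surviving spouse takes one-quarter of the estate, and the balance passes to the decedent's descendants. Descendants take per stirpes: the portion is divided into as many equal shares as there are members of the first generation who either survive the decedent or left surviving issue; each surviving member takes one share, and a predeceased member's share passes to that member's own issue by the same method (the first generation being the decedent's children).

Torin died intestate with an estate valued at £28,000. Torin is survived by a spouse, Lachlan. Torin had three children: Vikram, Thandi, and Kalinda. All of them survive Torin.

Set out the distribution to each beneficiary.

Lachlan takes one-quarter of £28,000 = £7,000. The remaining £21,000 passes to the descendants.
The descendants' portion (£21,000) is divided into 3 shares of £7,000: Vikram, Thandi, and Kalinda each take £7,000.

Lachlan: £7,000; Vikram: £7,000; Thandi: £7,000; Kalinda: £7,000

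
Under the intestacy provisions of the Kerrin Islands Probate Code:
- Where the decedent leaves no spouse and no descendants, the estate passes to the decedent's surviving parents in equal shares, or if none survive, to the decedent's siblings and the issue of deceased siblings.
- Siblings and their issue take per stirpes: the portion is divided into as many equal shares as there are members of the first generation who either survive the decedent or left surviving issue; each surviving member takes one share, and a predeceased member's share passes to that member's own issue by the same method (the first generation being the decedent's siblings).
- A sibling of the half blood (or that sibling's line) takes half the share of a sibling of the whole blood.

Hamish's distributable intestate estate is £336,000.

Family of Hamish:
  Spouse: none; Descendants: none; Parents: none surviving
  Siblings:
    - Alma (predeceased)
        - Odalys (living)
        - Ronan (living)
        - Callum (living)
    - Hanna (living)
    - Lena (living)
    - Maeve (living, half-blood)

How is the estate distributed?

Odalys: £32,000; Ronan: £32,000; Callum: £32,000; Hanna: £96,000; Lena: £96,000; Maeve: £48,000

The entire £336,000 passes to the siblings and their issue.
Counting each half-blood sibling's line as half a unit, there are 7/2 units in £336,000, so one unit is £96,000. Whole-blood lines (Alma, Hanna, and Lena) take £96,000 each; half-blood lines (Maeve) take £48,000 each.
Alma's share (£96,000) is divided into 3 shares of £32,000: Odalys, Ronan, and Callum each take £32,000.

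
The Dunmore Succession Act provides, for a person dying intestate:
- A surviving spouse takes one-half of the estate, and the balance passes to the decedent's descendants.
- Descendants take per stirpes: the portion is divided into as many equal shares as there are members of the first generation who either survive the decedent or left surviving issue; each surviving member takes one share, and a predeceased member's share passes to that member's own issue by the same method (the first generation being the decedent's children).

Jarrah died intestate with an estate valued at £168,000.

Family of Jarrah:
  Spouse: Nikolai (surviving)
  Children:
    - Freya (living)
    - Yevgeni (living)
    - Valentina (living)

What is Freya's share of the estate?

Nikolai takes one-half of £168,000 = £84,000. The remaining £84,000 passes to the descendants.
The descendants' portion (£84,000) is divided into 3 shares of £28,000: Freya, Yevgeni, and Valentina each take £28,000.

Freya receives £28,000.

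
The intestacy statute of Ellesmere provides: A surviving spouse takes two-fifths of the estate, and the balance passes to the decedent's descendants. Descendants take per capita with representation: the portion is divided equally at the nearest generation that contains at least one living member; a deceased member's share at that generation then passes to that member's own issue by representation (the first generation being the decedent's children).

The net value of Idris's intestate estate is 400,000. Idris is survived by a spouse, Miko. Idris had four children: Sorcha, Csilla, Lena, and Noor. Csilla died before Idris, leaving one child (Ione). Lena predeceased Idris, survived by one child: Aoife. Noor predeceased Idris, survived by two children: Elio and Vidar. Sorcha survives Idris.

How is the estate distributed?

Miko: 160,000; Sorcha: 60,000; Ione: 60,000; Aoife: 60,000; Elio: 30,000; Vidar: 30,000

Miko takes two-fifths of 400,000 = 160,000. The remaining 240,000 passes to the descendants.
The descendants' portion (240,000) is divided into 4 shares of 60,000: Sorcha takes 60,000; Csilla's 60,000 share passes to Csilla's issue; Lena's 60,000 share passes to Lena's issue; Noor's 60,000 share passes to Noor's issue.
Csilla's share (60,000) passes entirely to Ione.
Lena's share (60,000) passes entirely to Aoife.
Noor's share (60,000) is divided into 2 shares of 30,000: Elio and Vidar each take 30,000.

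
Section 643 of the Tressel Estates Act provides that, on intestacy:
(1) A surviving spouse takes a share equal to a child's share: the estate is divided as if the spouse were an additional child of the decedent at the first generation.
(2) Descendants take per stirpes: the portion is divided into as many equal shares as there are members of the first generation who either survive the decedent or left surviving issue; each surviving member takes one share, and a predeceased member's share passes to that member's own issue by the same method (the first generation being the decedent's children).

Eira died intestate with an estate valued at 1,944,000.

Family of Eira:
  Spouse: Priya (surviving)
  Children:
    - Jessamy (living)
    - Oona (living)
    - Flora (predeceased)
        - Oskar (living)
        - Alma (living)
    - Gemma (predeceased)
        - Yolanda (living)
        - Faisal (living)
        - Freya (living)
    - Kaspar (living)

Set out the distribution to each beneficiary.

Priya: 324,000; Jessamy: 324,000; Oona: 324,000; Oskar: 162,000; Alma: 162,000; Yolanda: 108,000; Faisal: 108,000; Freya: 108,000; Kaspar: 324,000

The spouse counts as an additional share at the children's level, so there are 6 primary shares of 324,000. Priya takes one such share (324,000).
The children's combined portion (1,620,000) is divided into 5 shares of 324,000: Jessamy, Oona, and Kaspar each take 324,000; Flora's 324,000 share passes to Flora's issue; Gemma's 324,000 share passes to Gemma's issue.
Flora's share (324,000) is divided into 2 shares of 162,000: Oskar and Alma each take 162,000.
Gemma's share (324,000) is divided into 3 shares of 108,000: Yolanda, Faisal, and Freya each take 108,000.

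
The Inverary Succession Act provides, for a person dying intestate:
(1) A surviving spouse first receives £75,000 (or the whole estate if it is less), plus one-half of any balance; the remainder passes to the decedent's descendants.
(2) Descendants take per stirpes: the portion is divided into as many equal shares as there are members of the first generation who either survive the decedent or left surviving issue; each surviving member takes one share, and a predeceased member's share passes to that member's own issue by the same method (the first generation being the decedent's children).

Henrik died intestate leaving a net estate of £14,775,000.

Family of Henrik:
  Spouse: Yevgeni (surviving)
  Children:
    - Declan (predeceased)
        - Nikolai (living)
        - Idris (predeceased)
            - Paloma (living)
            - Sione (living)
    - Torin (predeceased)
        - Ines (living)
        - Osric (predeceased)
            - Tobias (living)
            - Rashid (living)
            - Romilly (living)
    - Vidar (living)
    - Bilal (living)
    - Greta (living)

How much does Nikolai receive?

Nikolai receives £735,000.

Yevgeni first takes £75,000, leaving a balance of £14,700,000. Yevgeni then takes one-half of the balance (£7,350,000), for a total of £7,425,000. The remaining £7,350,000 passes to the descendants.
The descendants' portion (£7,350,000) is divided into 5 shares of £1,470,000: Vidar, Bilal, and Greta each take £1,470,000; Declan's £1,470,000 share passes to Declan's issue; Torin's £1,470,000 share passes to Torin's issue.
Declan's share (£1,470,000) is divided into 2 shares of £735,000: Nikolai takes £735,000; Idris's £735,000 share passes to Idris's issue.
Idris's share (£735,000) is divided into 2 shares of £367,500: Paloma and Sione each take £367,500.
Torin's share (£1,470,000) is divided into 2 shares of £735,000: Ines takes £735,000; Osric's £735,000 share passes to Osric's issue.
Osric's share (£735,000) is divided into 3 shares of £245,000: Tobias, Rashid, and Romilly each take £245,000.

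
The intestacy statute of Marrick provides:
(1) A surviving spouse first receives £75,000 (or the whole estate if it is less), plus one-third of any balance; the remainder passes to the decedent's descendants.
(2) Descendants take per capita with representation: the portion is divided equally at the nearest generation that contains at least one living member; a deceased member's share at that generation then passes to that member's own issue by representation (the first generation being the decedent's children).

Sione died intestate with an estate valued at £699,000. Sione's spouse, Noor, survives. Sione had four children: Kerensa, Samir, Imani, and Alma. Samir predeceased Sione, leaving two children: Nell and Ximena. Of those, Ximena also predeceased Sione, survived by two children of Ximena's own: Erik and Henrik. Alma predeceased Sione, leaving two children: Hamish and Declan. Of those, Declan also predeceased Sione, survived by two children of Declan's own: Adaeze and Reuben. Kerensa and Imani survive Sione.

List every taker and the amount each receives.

Noor first takes £75,000, leaving a balance of £624,000. Noor then takes one-third of the balance (£208,000), for a total of £283,000. The remaining £416,000 passes to the descendants.
The descendants' portion (£416,000) is divided into 4 shares of £104,000: Kerensa and Imani each take £104,000; Samir's £104,000 share passes to Samir's issue; Alma's £104,000 share passes to Alma's issue.
Samir's share (£104,000) is divided into 2 shares of £52,000: Nell takes £52,000; Ximena's £52,000 share passes to Ximena's issue.
Ximena's share (£52,000) is divided into 2 shares of £26,000: Erik and Henrik each take £26,000.
Alma's share (£104,000) is divided into 2 shares of £52,000: Hamish takes £52,000; Declan's £52,000 share passes to Declan's issue.
Declan's share (£52,000) is divided into 2 shares of £26,000: Adaeze and Reuben each take £26,000.

Noor: £283,000; Kerensa: £104,000; Nell: £52,000; Erik: £26,000; Henrik: £26,000; Imani: £104,000; Hamish: £52,000; Adaeze: £26,000; Reuben: £26,000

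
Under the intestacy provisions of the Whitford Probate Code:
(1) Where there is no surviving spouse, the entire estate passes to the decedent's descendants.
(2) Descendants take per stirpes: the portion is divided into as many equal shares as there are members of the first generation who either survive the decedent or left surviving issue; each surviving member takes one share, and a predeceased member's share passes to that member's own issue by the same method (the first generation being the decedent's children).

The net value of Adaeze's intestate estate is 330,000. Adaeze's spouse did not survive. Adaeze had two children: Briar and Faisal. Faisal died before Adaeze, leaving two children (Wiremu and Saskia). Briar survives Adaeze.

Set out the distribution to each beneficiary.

Briar: 165,000; Wiremu: 82,500; Saskia: 82,500

The entire 330,000 passes to the descendants.
That amount (330,000) is divided into 2 shares of 165,000: Briar takes 165,000; Faisal's 165,000 share passes to Faisal's issue.
Faisal's share (165,000) is divided into 2 shares of 82,500: Wiremu and Saskia each take 82,500.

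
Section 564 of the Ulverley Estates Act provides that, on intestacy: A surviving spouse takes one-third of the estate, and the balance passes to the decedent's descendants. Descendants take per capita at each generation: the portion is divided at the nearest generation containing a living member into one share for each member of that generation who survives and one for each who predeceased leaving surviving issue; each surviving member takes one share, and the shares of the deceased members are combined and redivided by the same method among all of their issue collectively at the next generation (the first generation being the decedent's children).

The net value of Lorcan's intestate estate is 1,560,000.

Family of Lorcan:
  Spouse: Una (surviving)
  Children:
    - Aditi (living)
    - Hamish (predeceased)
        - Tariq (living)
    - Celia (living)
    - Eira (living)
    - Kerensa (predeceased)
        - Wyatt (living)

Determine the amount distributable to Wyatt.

Wyatt receives 208,000.

Una takes one-third of 1,560,000 = 520,000. The remaining 1,040,000 passes to the descendants.
The descendants' portion (1,040,000) is divided at the children's generation into 5 shares of 208,000. Aditi, Celia, and Eira each take 208,000. The 2 shares of the deceased (Hamish and Kerensa) are combined into a pool of 416,000.
That pool (416,000) is divided at the grandchildren's generation equally among Tariq and Wyatt: 208,000 each.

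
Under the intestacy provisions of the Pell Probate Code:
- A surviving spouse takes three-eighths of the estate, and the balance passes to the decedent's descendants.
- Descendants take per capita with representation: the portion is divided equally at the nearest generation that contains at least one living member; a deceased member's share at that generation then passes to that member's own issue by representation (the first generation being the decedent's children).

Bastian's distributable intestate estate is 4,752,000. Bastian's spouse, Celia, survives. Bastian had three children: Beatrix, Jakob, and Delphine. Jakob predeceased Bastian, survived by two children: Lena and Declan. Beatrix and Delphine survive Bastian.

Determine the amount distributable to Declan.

Celia takes three-eighths of 4,752,000 = 1,782,000. The remaining 2,970,000 passes to the descendants.
The descendants' portion (2,970,000) is divided into 3 shares of 990,000: Beatrix and Delphine each take 990,000; Jakob's 990,000 share passes to Jakob's issue.
Jakob's share (990,000) is divided into 2 shares of 495,000: Lena and Declan each take 495,000.

Declan receives 495,000.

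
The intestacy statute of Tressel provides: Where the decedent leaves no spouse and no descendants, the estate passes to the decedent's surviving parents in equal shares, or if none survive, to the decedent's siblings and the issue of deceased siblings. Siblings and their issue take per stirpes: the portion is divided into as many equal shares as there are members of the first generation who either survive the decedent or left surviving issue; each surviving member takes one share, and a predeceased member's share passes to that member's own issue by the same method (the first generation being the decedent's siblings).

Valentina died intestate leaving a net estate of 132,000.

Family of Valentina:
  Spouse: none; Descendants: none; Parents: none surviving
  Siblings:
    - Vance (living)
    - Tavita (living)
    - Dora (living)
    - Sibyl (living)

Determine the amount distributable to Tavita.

The entire 132,000 passes to the siblings and their issue.
That amount (132,000) is divided into 4 shares of 33,000: Vance, Tavita, Dora, and Sibyl each take 33,000.

Tavita receives 33,000.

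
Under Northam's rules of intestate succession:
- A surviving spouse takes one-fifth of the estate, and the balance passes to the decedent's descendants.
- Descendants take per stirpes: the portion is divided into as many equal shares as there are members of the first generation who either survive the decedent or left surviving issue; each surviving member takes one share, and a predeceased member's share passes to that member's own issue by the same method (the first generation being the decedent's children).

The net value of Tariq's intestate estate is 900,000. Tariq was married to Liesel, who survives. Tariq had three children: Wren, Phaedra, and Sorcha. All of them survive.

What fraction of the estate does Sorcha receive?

Liesel takes one-fifth of 900,000 = 180,000. The remaining 720,000 passes to the descendants.
The descendants' portion (720,000) is divided into 3 shares of 240,000: Wren, Phaedra, and Sorcha each take 240,000.

Sorcha receives 4/15 of the estate.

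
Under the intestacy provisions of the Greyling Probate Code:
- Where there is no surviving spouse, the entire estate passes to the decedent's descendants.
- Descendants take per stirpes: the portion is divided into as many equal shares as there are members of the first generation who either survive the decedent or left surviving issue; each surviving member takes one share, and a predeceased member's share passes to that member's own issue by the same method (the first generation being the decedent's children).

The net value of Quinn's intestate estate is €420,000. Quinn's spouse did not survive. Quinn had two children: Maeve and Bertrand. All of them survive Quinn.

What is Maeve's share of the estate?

Maeve receives €210,000.

The entire €420,000 passes to the descendants.
That amount (€420,000) is divided into 2 shares of €210,000: Maeve and Bertrand each take €210,000.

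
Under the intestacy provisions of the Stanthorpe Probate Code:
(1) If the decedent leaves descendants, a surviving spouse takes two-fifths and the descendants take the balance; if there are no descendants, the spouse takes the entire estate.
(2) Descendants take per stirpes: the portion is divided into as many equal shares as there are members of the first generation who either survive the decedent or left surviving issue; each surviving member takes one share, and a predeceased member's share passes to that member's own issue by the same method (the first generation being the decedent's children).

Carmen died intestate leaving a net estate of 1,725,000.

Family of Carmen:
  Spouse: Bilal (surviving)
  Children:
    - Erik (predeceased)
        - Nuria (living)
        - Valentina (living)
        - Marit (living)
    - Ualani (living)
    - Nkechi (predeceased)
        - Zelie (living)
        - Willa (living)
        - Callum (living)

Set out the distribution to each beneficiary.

Bilal: 690,000; Nuria: 115,000; Valentina: 115,000; Marit: 115,000; Ualani: 345,000; Zelie: 115,000; Willa: 115,000; Callum: 115,000

Bilal takes two-fifths of 1,725,000 = 690,000. The remaining 1,035,000 passes to the descendants.
The descendants' portion (1,035,000) is divided into 3 shares of 345,000: Ualani takes 345,000; Erik's 345,000 share passes to Erik's issue; Nkechi's 345,000 share passes to Nkechi's issue.
Erik's share (345,000) is divided into 3 shares of 115,000: Nuria, Valentina, and Marit each take 115,000.
Nkechi's share (345,000) is divided into 3 shares of 115,000: Zelie, Willa, and Callum each take 115,000.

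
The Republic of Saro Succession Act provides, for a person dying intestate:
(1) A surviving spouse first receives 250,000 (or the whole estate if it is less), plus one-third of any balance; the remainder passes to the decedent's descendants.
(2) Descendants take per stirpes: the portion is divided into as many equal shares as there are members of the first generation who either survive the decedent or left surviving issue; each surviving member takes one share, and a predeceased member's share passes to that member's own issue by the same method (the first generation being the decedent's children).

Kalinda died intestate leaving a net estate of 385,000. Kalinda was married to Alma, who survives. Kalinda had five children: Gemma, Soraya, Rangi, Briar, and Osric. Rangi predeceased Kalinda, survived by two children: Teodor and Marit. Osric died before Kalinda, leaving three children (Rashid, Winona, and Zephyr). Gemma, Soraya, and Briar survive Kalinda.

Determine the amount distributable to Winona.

Winona receives 6,000.

Alma first takes 250,000, leaving a balance of 135,000. Alma then takes one-third of the balance (45,000), for a total of 295,000. The remaining 90,000 passes to the descendants.
The descendants' portion (90,000) is divided into 5 shares of 18,000: Gemma, Soraya, and Briar each take 18,000; Rangi's 18,000 share passes to Rangi's issue; Osric's 18,000 share passes to Osric's issue.
Rangi's share (18,000) is divided into 2 shares of 9,000: Teodor and Marit each take 9,000.
Osric's share (18,000) is divided into 3 shares of 6,000: Rashid, Winona, and Zephyr each take 6,000.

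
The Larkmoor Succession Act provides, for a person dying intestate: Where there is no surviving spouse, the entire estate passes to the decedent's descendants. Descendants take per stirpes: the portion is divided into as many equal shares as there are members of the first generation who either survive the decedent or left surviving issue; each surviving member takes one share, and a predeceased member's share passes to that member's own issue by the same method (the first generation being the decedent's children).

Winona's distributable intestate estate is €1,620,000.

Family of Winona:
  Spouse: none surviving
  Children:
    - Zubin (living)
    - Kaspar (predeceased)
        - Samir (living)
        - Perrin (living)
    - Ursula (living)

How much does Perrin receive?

The entire €1,620,000 passes to the descendants.
That amount (€1,620,000) is divided into 3 shares of €540,000: Zubin and Ursula each take €540,000; Kaspar's €540,000 share passes to Kaspar's issue.
Kaspar's share (€540,000) is divided into 2 shares of €270,000: Samir and Perrin each take €270,000.

Perrin receives €270,000.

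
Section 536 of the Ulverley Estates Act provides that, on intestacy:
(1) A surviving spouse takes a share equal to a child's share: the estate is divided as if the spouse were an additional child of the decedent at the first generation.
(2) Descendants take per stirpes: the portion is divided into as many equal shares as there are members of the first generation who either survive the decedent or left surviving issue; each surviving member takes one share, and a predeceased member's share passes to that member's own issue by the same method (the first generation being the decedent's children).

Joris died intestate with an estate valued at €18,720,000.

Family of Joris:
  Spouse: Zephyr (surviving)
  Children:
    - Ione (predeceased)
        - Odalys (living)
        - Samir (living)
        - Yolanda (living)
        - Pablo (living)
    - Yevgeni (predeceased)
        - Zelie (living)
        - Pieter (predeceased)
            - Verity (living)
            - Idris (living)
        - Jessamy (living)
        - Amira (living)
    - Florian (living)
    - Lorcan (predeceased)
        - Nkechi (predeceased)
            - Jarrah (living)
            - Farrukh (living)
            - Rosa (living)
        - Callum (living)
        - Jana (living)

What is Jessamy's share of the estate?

The spouse counts as an additional share at the children's level, so there are 5 primary shares of €3,744,000. Zephyr takes one such share (€3,744,000).
The children's combined portion (€14,976,000) is divided into 4 shares of €3,744,000: Florian takes €3,744,000; Ione's €3,744,000 share passes to Ione's issue; Yevgeni's €3,744,000 share passes to Yevgeni's issue; Lorcan's €3,744,000 share passes to Lorcan's issue.
Ione's share (€3,744,000) is divided into 4 shares of €936,000: Odalys, Samir, Yolanda, and Pablo each take €936,000.
Yevgeni's share (€3,744,000) is divided into 4 shares of €936,000: Zelie, Jessamy, and Amira each take €936,000; Pieter's €936,000 share passes to Pieter's issue.
Pieter's share (€936,000) is divided into 2 shares of €468,000: Verity and Idris each take €468,000.
Lorcan's share (€3,744,000) is divided into 3 shares of €1,248,000: Callum and Jana each take €1,248,000; Nkechi's €1,248,000 share passes to Nkechi's issue.
Nkechi's share (€1,248,000) is divided into 3 shares of €416,000: Jarrah, Farrukh, and Rosa each take €416,000.

Jessamy receives €936,000.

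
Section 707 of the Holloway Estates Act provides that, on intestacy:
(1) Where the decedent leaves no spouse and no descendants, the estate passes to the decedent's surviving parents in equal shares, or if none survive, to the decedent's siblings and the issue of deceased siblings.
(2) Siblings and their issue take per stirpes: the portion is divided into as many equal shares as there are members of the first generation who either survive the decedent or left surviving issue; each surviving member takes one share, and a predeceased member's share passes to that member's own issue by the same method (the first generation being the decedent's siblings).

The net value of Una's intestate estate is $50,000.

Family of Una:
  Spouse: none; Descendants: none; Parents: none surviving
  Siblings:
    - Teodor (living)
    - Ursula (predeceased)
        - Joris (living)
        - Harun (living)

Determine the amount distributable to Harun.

Harun receives $12,500.

The entire $50,000 passes to the siblings and their issue.
That amount ($50,000) is divided into 2 shares of $25,000: Teodor takes $25,000; Ursula's $25,000 share passes to Ursula's issue.
Ursula's share ($25,000) is divided into 2 shares of $12,500: Joris and Harun each take $12,500.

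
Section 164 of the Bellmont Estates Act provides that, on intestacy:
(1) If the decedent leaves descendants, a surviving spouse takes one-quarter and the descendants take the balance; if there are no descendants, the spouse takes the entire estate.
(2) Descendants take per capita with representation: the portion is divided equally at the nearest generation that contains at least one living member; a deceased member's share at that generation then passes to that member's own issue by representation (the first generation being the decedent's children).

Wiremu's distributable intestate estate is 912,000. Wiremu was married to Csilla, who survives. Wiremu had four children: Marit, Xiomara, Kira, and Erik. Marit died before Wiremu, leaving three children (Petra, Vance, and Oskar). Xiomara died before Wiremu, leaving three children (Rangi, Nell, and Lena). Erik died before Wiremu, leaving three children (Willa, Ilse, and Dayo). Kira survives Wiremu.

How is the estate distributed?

Csilla takes one-quarter of 912,000 = 228,000. The remaining 684,000 passes to the descendants.
The descendants' portion (684,000) is divided into 4 shares of 171,000: Kira takes 171,000; Marit's 171,000 share passes to Marit's issue; Xiomara's 171,000 share passes to Xiomara's issue; Erik's 171,000 share passes to Erik's issue.
Marit's share (171,000) is divided into 3 shares of 57,000: Petra, Vance, and Oskar each take 57,000.
Xiomara's share (171,000) is divided into 3 shares of 57,000: Rangi, Nell, and Lena each take 57,000.
Erik's share (171,000) is divided into 3 shares of 57,000: Willa, Ilse, and Dayo each take 57,000.

Csilla: 228,000; Petra: 57,000; Vance: 57,000; Oskar: 57,000; Rangi: 57,000; Nell: 57,000; Lena: 57,000; Kira: 171,000; Willa: 57,000; Ilse: 57,000; Dayo: 57,000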